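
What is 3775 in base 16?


Divide by 16 repeatedly:
3775 ÷ 16 = 235 remainder 15 (F)
235 ÷ 16 = 14 remainder 11 (B)
14 ÷ 16 = 0 remainder 14 (E)
Reading remainders bottom-up:
= 0xEBF


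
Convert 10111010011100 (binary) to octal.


Group into 3-bit groups: 010111010011100
  010 = 2
  111 = 7
  010 = 2
  011 = 3
  100 = 4
= 0o27234


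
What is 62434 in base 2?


Divide by 2 repeatedly:
62434 ÷ 2 = 31217 remainder 0
31217 ÷ 2 = 15608 remainder 1
15608 ÷ 2 = 7804 remainder 0
7804 ÷ 2 = 3902 remainder 0
3902 ÷ 2 = 1951 remainder 0
1951 ÷ 2 = 975 remainder 1
975 ÷ 2 = 487 remainder 1
487 ÷ 2 = 243 remainder 1
243 ÷ 2 = 121 remainder 1
121 ÷ 2 = 60 remainder 1
60 ÷ 2 = 30 remainder 0
30 ÷ 2 = 15 remainder 0
15 ÷ 2 = 7 remainder 1
7 ÷ 2 = 3 remainder 1
3 ÷ 2 = 1 remainder 1
1 ÷ 2 = 0 remainder 1
Reading remainders bottom-up:
= 1111001111100010


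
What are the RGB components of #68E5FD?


Hex: #68E5FD
R = 68₁₆ = 104
G = E5₁₆ = 229
B = FD₁₆ = 253
= RGB(104, 229, 253)


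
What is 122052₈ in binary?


Each octal digit → 3 binary bits:
  1 = 001
  2 = 010
  2 = 010
  0 = 000
  5 = 101
  2 = 010
Concatenate: 001 010 010 000 101 010
= 001010010000101010


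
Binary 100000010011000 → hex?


Group into 4-bit nibbles: 0100000010011000
  0100 = 4
  0000 = 0
  1001 = 9
  1000 = 8
= 0x4098


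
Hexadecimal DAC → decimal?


Positional values:
Position 0: C × 16^0 = 12 × 1 = 12
Position 1: A × 16^1 = 10 × 16 = 160
Position 2: D × 16^2 = 13 × 256 = 3328
Sum = 12 + 160 + 3328
= 3500


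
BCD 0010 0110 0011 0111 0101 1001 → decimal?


Each 4-bit group → digit:
  0010 → 2
  0110 → 6
  0011 → 3
  0111 → 7
  0101 → 5
  1001 → 9
= 263759


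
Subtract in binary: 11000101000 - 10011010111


Align and subtract column by column (LSB to MSB, borrowing when needed):
  11000101000
- 10011010111
  -----------
  col 0: (0 - 0 borrow-in) - 1 → borrow from next column: (0+2) - 1 = 1, borrow out 1
  col 1: (0 - 1 borrow-in) - 1 → borrow from next column: (-1+2) - 1 = 0, borrow out 1
  col 2: (0 - 1 borrow-in) - 1 → borrow from next column: (-1+2) - 1 = 0, borrow out 1
  col 3: (1 - 1 borrow-in) - 0 → 0 - 0 = 0, borrow out 0
  col 4: (0 - 0 borrow-in) - 1 → borrow from next column: (0+2) - 1 = 1, borrow out 1
  col 5: (1 - 1 borrow-in) - 0 → 0 - 0 = 0, borrow out 0
  col 6: (0 - 0 borrow-in) - 1 → borrow from next column: (0+2) - 1 = 1, borrow out 1
  col 7: (0 - 1 borrow-in) - 1 → borrow from next column: (-1+2) - 1 = 0, borrow out 1
  col 8: (0 - 1 borrow-in) - 0 → borrow from next column: (-1+2) - 0 = 1, borrow out 1
  col 9: (1 - 1 borrow-in) - 0 → 0 - 0 = 0, borrow out 0
  col 10: (1 - 0 borrow-in) - 1 → 1 - 1 = 0, borrow out 0
Reading bits MSB→LSB: 00101010001
Strip leading zeros: 101010001
= 101010001


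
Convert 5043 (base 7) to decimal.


Positional values (base 7):
  3 × 7^0 = 3 × 1 = 3
  4 × 7^1 = 4 × 7 = 28
  0 × 7^2 = 0 × 49 = 0
  5 × 7^3 = 5 × 343 = 1715
Sum = 3 + 28 + 0 + 1715
= 1746


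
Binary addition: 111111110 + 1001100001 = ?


Align and add column by column (LSB to MSB, carry propagating):
  00111111110
+ 01001100001
  -----------
  col 0: 0 + 1 + 0 (carry in) = 1 → bit 1, carry out 0
  col 1: 1 + 0 + 0 (carry in) = 1 → bit 1, carry out 0
  col 2: 1 + 0 + 0 (carry in) = 1 → bit 1, carry out 0
  col 3: 1 + 0 + 0 (carry in) = 1 → bit 1, carry out 0
  col 4: 1 + 0 + 0 (carry in) = 1 → bit 1, carry out 0
  col 5: 1 + 1 + 0 (carry in) = 2 → bit 0, carry out 1
  col 6: 1 + 1 + 1 (carry in) = 3 → bit 1, carry out 1
  col 7: 1 + 0 + 1 (carry in) = 2 → bit 0, carry out 1
  col 8: 1 + 0 + 1 (carry in) = 2 → bit 0, carry out 1
  col 9: 0 + 1 + 1 (carry in) = 2 → bit 0, carry out 1
  col 10: 0 + 0 + 1 (carry in) = 1 → bit 1, carry out 0
Reading bits MSB→LSB: 10001011111
Strip leading zeros: 10001011111
= 10001011111


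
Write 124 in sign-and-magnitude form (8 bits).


Sign bit: 0 (positive)
Magnitude: 124 = 1111100
= 01111100


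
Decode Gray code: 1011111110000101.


Gray code: 1011111110000101
MSB stays the same: 1
Each subsequent bit = prev_binary XOR current_gray:
  B[1] = 1 XOR 0 = 1
  B[2] = 1 XOR 1 = 0
  B[3] = 0 XOR 1 = 1
  B[4] = 1 XOR 1 = 0
  B[5] = 0 XOR 1 = 1
  B[6] = 1 XOR 1 = 0
  B[7] = 0 XOR 1 = 1
  B[8] = 1 XOR 1 = 0
  B[9] = 0 XOR 0 = 0
  B[10] = 0 XOR 0 = 0
  B[11] = 0 XOR 0 = 0
  B[12] = 0 XOR 0 = 0
  B[13] = 0 XOR 1 = 1
  B[14] = 1 XOR 0 = 1
  B[15] = 1 XOR 1 = 0
= 1101010100000110 (54534 decimal)


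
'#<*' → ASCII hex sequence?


String: '#<*'  (3 characters)
Per-character ASCII lookup:
  '#': special character: '#' = 35 → 0x23
  '<': special character: '<' = 60 → 0x3C
  '*': special character: '*' = 42 → 0x2A
= 0x23 0x3C 0x2A


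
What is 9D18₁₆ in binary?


Each hex digit → 4 binary bits:
  9 = 1001
  D = 1101
  1 = 0001
  8 = 1000
Concatenate: 1001 1101 0001 1000
= 1001110100011000


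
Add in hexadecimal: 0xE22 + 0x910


Align and add column by column (LSB to MSB, each column mod 16 with carry):
  0E22
+ 0910
  ----
  col 0: 2(2) + 0(0) + 0 (carry in) = 2 → 2(2), carry out 0
  col 1: 2(2) + 1(1) + 0 (carry in) = 3 → 3(3), carry out 0
  col 2: E(14) + 9(9) + 0 (carry in) = 23 → 7(7), carry out 1
  col 3: 0(0) + 0(0) + 1 (carry in) = 1 → 1(1), carry out 0
Reading digits MSB→LSB: 1732
Strip leading zeros: 1732
= 0x1732


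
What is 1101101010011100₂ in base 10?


Positional values:
Bit 2: 1 × 2^2 = 4
Bit 3: 1 × 2^3 = 8
Bit 4: 1 × 2^4 = 16
Bit 7: 1 × 2^7 = 128
Bit 9: 1 × 2^9 = 512
Bit 11: 1 × 2^11 = 2048
Bit 12: 1 × 2^12 = 4096
Bit 14: 1 × 2^14 = 16384
Bit 15: 1 × 2^15 = 32768
Sum = 4 + 8 + 16 + 128 + 512 + 2048 + 4096 + 16384 + 32768
= 55964


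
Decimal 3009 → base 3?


Divide by 3 repeatedly:
3009 ÷ 3 = 1003 remainder 0
1003 ÷ 3 = 334 remainder 1
334 ÷ 3 = 111 remainder 1
111 ÷ 3 = 37 remainder 0
37 ÷ 3 = 12 remainder 1
12 ÷ 3 = 4 remainder 0
4 ÷ 3 = 1 remainder 1
1 ÷ 3 = 0 remainder 1
Reading remainders bottom-up:
= 11010110


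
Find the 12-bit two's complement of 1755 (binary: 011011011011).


Original: 011011011011
Step 1 - Invert all bits: 100100100100
Step 2 - Add 1: 100100100100 + 1
= 100100100101 (represents -1755)


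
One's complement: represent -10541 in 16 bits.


Original: 0010100100101101
Invert all bits:
  bit 0: 0 → 1
  bit 1: 0 → 1
  bit 2: 1 → 0
  bit 3: 0 → 1
  bit 4: 1 → 0
  bit 5: 0 → 1
  bit 6: 0 → 1
  bit 7: 1 → 0
  bit 8: 0 → 1
  bit 9: 0 → 1
  bit 10: 1 → 0
  bit 11: 0 → 1
  bit 12: 1 → 0
  bit 13: 1 → 0
  bit 14: 0 → 1
  bit 15: 1 → 0
= 1101011011010010


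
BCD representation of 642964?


Each digit → 4-bit binary:
  6 → 0110
  4 → 0100
  2 → 0010
  9 → 1001
  6 → 0110
  4 → 0100
= 0110 0100 0010 1001 0110 0100


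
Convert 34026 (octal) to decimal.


Positional values:
Position 0: 6 × 8^0 = 6
Position 1: 2 × 8^1 = 16
Position 2: 0 × 8^2 = 0
Position 3: 4 × 8^3 = 2048
Position 4: 3 × 8^4 = 12288
Sum = 6 + 16 + 0 + 2048 + 12288
= 14358


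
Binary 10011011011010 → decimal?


Positional values:
Bit 1: 1 × 2^1 = 2
Bit 3: 1 × 2^3 = 8
Bit 4: 1 × 2^4 = 16
Bit 6: 1 × 2^6 = 64
Bit 7: 1 × 2^7 = 128
Bit 9: 1 × 2^9 = 512
Bit 10: 1 × 2^10 = 1024
Bit 13: 1 × 2^13 = 8192
Sum = 2 + 8 + 16 + 64 + 128 + 512 + 1024 + 8192
= 9946


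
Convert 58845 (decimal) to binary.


Divide by 2 repeatedly:
58845 ÷ 2 = 29422 remainder 1
29422 ÷ 2 = 14711 remainder 0
14711 ÷ 2 = 7355 remainder 1
7355 ÷ 2 = 3677 remainder 1
3677 ÷ 2 = 1838 remainder 1
1838 ÷ 2 = 919 remainder 0
919 ÷ 2 = 459 remainder 1
459 ÷ 2 = 229 remainder 1
229 ÷ 2 = 114 remainder 1
114 ÷ 2 = 57 remainder 0
57 ÷ 2 = 28 remainder 1
28 ÷ 2 = 14 remainder 0
14 ÷ 2 = 7 remainder 0
7 ÷ 2 = 3 remainder 1
3 ÷ 2 = 1 remainder 1
1 ÷ 2 = 0 remainder 1
Reading remainders bottom-up:
= 1110010111011101


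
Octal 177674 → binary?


Each octal digit → 3 binary bits:
  1 = 001
  7 = 111
  7 = 111
  6 = 110
  7 = 111
  4 = 100
Concatenate: 001 111 111 110 111 100
= 001111111110111100


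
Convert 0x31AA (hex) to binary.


Each hex digit → 4 binary bits:
  3 = 0011
  1 = 0001
  A = 1010
  A = 1010
Concatenate: 0011 0001 1010 1010
= 0011000110101010


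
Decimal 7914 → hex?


Divide by 16 repeatedly:
7914 ÷ 16 = 494 remainder 10 (A)
494 ÷ 16 = 30 remainder 14 (E)
30 ÷ 16 = 1 remainder 14 (E)
1 ÷ 16 = 0 remainder 1 (1)
Reading remainders bottom-up:
= 0x1EEA


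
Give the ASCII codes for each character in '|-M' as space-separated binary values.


String: '|-M'  (3 characters)
Per-character ASCII lookup:
  '|': special character: '|' = 124 → 1111100
  '-': special character: '-' = 45 → 101101
  'M': uppercase starts at 65: 'M' = 65 + 12 = 77 → 1001101
= 1111100 101101 1001101


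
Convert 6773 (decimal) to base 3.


Divide by 3 repeatedly:
6773 ÷ 3 = 2257 remainder 2
2257 ÷ 3 = 752 remainder 1
752 ÷ 3 = 250 remainder 2
250 ÷ 3 = 83 remainder 1
83 ÷ 3 = 27 remainder 2
27 ÷ 3 = 9 remainder 0
9 ÷ 3 = 3 remainder 0
3 ÷ 3 = 1 remainder 0
1 ÷ 3 = 0 remainder 1
Reading remainders bottom-up:
= 100021212


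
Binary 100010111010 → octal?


Group into 3-bit groups: 100010111010
  100 = 4
  010 = 2
  111 = 7
  010 = 2
= 0o4272


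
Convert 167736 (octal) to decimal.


Positional values:
Position 0: 6 × 8^0 = 6
Position 1: 3 × 8^1 = 24
Position 2: 7 × 8^2 = 448
Position 3: 7 × 8^3 = 3584
Position 4: 6 × 8^4 = 24576
Position 5: 1 × 8^5 = 32768
Sum = 6 + 24 + 448 + 3584 + 24576 + 32768
= 61406


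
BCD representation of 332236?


Each digit → 4-bit binary:
  3 → 0011
  3 → 0011
  2 → 0010
  2 → 0010
  3 → 0011
  6 → 0110
= 0011 0011 0010 0010 0011 0110


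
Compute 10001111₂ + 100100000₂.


Align and add column by column (LSB to MSB, carry propagating):
  0010001111
+ 0100100000
  ----------
  col 0: 1 + 0 + 0 (carry in) = 1 → bit 1, carry out 0
  col 1: 1 + 0 + 0 (carry in) = 1 → bit 1, carry out 0
  col 2: 1 + 0 + 0 (carry in) = 1 → bit 1, carry out 0
  col 3: 1 + 0 + 0 (carry in) = 1 → bit 1, carry out 0
  col 4: 0 + 0 + 0 (carry in) = 0 → bit 0, carry out 0
  col 5: 0 + 1 + 0 (carry in) = 1 → bit 1, carry out 0
  col 6: 0 + 0 + 0 (carry in) = 0 → bit 0, carry out 0
  col 7: 1 + 0 + 0 (carry in) = 1 → bit 1, carry out 0
  col 8: 0 + 1 + 0 (carry in) = 1 → bit 1, carry out 0
  col 9: 0 + 0 + 0 (carry in) = 0 → bit 0, carry out 0
Reading bits MSB→LSB: 0110101111
Strip leading zeros: 110101111
= 110101111


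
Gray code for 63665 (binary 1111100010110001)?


Binary: 1111100010110001
Gray code: G = B XOR (B >> 1)
B >> 1 = 0111110001011000
1111100010110001 XOR 0111110001011000:
  1 XOR 0 = 1
  1 XOR 1 = 0
  1 XOR 1 = 0
  1 XOR 1 = 0
  1 XOR 1 = 0
  0 XOR 1 = 1
  0 XOR 0 = 0
  0 XOR 0 = 0
  1 XOR 0 = 1
  0 XOR 1 = 1
  1 XOR 0 = 1
  1 XOR 1 = 0
  0 XOR 1 = 1
  0 XOR 0 = 0
  0 XOR 0 = 0
  1 XOR 0 = 1
= 1000010011101001


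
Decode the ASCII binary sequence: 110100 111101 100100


Codes (binary): 110100 111101 100100
Per-code ASCII lookup:
  110100 = 52  (range 48-57: digits, 52 - 48 = 4) → '4'
  111101 = 61  (special character) → '='
  100100 = 36  (special character) → '$'
= '4=$'


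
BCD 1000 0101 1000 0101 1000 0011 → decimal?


Each 4-bit group → digit:
  1000 → 8
  0101 → 5
  1000 → 8
  0101 → 5
  1000 → 8
  0011 → 3
= 858583


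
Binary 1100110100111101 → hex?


Group into 4-bit nibbles: 1100110100111101
  1100 = C
  1101 = D
  0011 = 3
  1101 = D
= 0xCD3D


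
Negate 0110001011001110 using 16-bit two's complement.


Original: 0110001011001110
Step 1 - Invert all bits: 1001110100110001
Step 2 - Add 1: 1001110100110001 + 1
= 1001110100110010 (represents -25294)


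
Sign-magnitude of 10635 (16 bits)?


Sign bit: 0 (positive)
Magnitude: 10635 = 010100110001011
= 0010100110001011


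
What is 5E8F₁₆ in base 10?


Positional values:
Position 0: F × 16^0 = 15 × 1 = 15
Position 1: 8 × 16^1 = 8 × 16 = 128
Position 2: E × 16^2 = 14 × 256 = 3584
Position 3: 5 × 16^3 = 5 × 4096 = 20480
Sum = 15 + 128 + 3584 + 20480
= 24207


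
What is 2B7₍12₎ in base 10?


Positional values (base 12):
  7 × 12^0 = 7 × 1 = 7
  B × 12^1 = 11 × 12 = 132
  2 × 12^2 = 2 × 144 = 288
Sum = 7 + 132 + 288
= 427


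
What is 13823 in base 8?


Divide by 8 repeatedly:
13823 ÷ 8 = 1727 remainder 7
1727 ÷ 8 = 215 remainder 7
215 ÷ 8 = 26 remainder 7
26 ÷ 8 = 3 remainder 2
3 ÷ 8 = 0 remainder 3
Reading remainders bottom-up:
= 0o32777


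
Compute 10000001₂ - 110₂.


Align and subtract column by column (LSB to MSB, borrowing when needed):
  10000001
- 00000110
  --------
  col 0: (1 - 0 borrow-in) - 0 → 1 - 0 = 1, borrow out 0
  col 1: (0 - 0 borrow-in) - 1 → borrow from next column: (0+2) - 1 = 1, borrow out 1
  col 2: (0 - 1 borrow-in) - 1 → borrow from next column: (-1+2) - 1 = 0, borrow out 1
  col 3: (0 - 1 borrow-in) - 0 → borrow from next column: (-1+2) - 0 = 1, borrow out 1
  col 4: (0 - 1 borrow-in) - 0 → borrow from next column: (-1+2) - 0 = 1, borrow out 1
  col 5: (0 - 1 borrow-in) - 0 → borrow from next column: (-1+2) - 0 = 1, borrow out 1
  col 6: (0 - 1 borrow-in) - 0 → borrow from next column: (-1+2) - 0 = 1, borrow out 1
  col 7: (1 - 1 borrow-in) - 0 → 0 - 0 = 0, borrow out 0
Reading bits MSB→LSB: 01111011
Strip leading zeros: 1111011
= 1111011


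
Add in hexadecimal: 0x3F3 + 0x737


Align and add column by column (LSB to MSB, each column mod 16 with carry):
  03F3
+ 0737
  ----
  col 0: 3(3) + 7(7) + 0 (carry in) = 10 → A(10), carry out 0
  col 1: F(15) + 3(3) + 0 (carry in) = 18 → 2(2), carry out 1
  col 2: 3(3) + 7(7) + 1 (carry in) = 11 → B(11), carry out 0
  col 3: 0(0) + 0(0) + 0 (carry in) = 0 → 0(0), carry out 0
Reading digits MSB→LSB: 0B2A
Strip leading zeros: B2A
= 0xB2A


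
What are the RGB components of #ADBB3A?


Hex: #ADBB3A
R = AD₁₆ = 173
G = BB₁₆ = 187
B = 3A₁₆ = 58
= RGB(173, 187, 58)


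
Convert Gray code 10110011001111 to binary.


Gray code: 10110011001111
MSB stays the same: 1
Each subsequent bit = prev_binary XOR current_gray:
  B[1] = 1 XOR 0 = 1
  B[2] = 1 XOR 1 = 0
  B[3] = 0 XOR 1 = 1
  B[4] = 1 XOR 0 = 1
  B[5] = 1 XOR 0 = 1
  B[6] = 1 XOR 1 = 0
  B[7] = 0 XOR 1 = 1
  B[8] = 1 XOR 0 = 1
  B[9] = 1 XOR 0 = 1
  B[10] = 1 XOR 1 = 0
  B[11] = 0 XOR 1 = 1
  B[12] = 1 XOR 1 = 0
  B[13] = 0 XOR 1 = 1
= 11011101110101 (14197 decimal)


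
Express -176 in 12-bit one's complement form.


Original: 000010110000
Invert all bits:
  bit 0: 0 → 1
  bit 1: 0 → 1
  bit 2: 0 → 1
  bit 3: 0 → 1
  bit 4: 1 → 0
  bit 5: 0 → 1
  bit 6: 1 → 0
  bit 7: 1 → 0
  bit 8: 0 → 1
  bit 9: 0 → 1
  bit 10: 0 → 1
  bit 11: 0 → 1
= 111101001111


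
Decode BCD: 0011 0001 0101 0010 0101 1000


Each 4-bit group → digit:
  0011 → 3
  0001 → 1
  0101 → 5
  0010 → 2
  0101 → 5
  1000 → 8
= 315258


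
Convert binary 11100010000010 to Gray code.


Binary: 11100010000010
Gray code: G = B XOR (B >> 1)
B >> 1 = 01110001000001
11100010000010 XOR 01110001000001:
  1 XOR 0 = 1
  1 XOR 1 = 0
  1 XOR 1 = 0
  0 XOR 1 = 1
  0 XOR 0 = 0
  0 XOR 0 = 0
  1 XOR 0 = 1
  0 XOR 1 = 1
  0 XOR 0 = 0
  0 XOR 0 = 0
  0 XOR 0 = 0
  0 XOR 0 = 0
  1 XOR 0 = 1
  0 XOR 1 = 1
= 10010011000011


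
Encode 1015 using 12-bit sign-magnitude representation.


Sign bit: 0 (positive)
Magnitude: 1015 = 01111110111
= 001111110111


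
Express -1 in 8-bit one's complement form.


Original: 00000001
Invert all bits:
  bit 0: 0 → 1
  bit 1: 0 → 1
  bit 2: 0 → 1
  bit 3: 0 → 1
  bit 4: 0 → 1
  bit 5: 0 → 1
  bit 6: 0 → 1
  bit 7: 1 → 0
= 11111110


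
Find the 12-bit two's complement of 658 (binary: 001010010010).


Original: 001010010010
Step 1 - Invert all bits: 110101101101
Step 2 - Add 1: 110101101101 + 1
= 110101101110 (represents -658)


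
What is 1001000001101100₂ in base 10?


Positional values:
Bit 2: 1 × 2^2 = 4
Bit 3: 1 × 2^3 = 8
Bit 5: 1 × 2^5 = 32
Bit 6: 1 × 2^6 = 64
Bit 12: 1 × 2^12 = 4096
Bit 15: 1 × 2^15 = 32768
Sum = 4 + 8 + 32 + 64 + 4096 + 32768
= 36972


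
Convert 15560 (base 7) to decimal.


Positional values (base 7):
  0 × 7^0 = 0 × 1 = 0
  6 × 7^1 = 6 × 7 = 42
  5 × 7^2 = 5 × 49 = 245
  5 × 7^3 = 5 × 343 = 1715
  1 × 7^4 = 1 × 2401 = 2401
Sum = 0 + 42 + 245 + 1715 + 2401
= 4403


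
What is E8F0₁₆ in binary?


Each hex digit → 4 binary bits:
  E = 1110
  8 = 1000
  F = 1111
  0 = 0000
Concatenate: 1110 1000 1111 0000
= 1110100011110000


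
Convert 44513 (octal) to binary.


Each octal digit → 3 binary bits:
  4 = 100
  4 = 100
  5 = 101
  1 = 001
  3 = 011
Concatenate: 100 100 101 001 011
= 100100101001011


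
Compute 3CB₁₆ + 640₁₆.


Align and add column by column (LSB to MSB, each column mod 16 with carry):
  03CB
+ 0640
  ----
  col 0: B(11) + 0(0) + 0 (carry in) = 11 → B(11), carry out 0
  col 1: C(12) + 4(4) + 0 (carry in) = 16 → 0(0), carry out 1
  col 2: 3(3) + 6(6) + 1 (carry in) = 10 → A(10), carry out 0
  col 3: 0(0) + 0(0) + 0 (carry in) = 0 → 0(0), carry out 0
Reading digits MSB→LSB: 0A0B
Strip leading zeros: A0B
= 0xA0B


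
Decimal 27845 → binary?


Divide by 2 repeatedly:
27845 ÷ 2 = 13922 remainder 1
13922 ÷ 2 = 6961 remainder 0
6961 ÷ 2 = 3480 remainder 1
3480 ÷ 2 = 1740 remainder 0
1740 ÷ 2 = 870 remainder 0
870 ÷ 2 = 435 remainder 0
435 ÷ 2 = 217 remainder 1
217 ÷ 2 = 108 remainder 1
108 ÷ 2 = 54 remainder 0
54 ÷ 2 = 27 remainder 0
27 ÷ 2 = 13 remainder 1
13 ÷ 2 = 6 remainder 1
6 ÷ 2 = 3 remainder 0
3 ÷ 2 = 1 remainder 1
1 ÷ 2 = 0 remainder 1
Reading remainders bottom-up:
= 110110011000101


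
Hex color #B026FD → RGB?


Hex: #B026FD
R = B0₁₆ = 176
G = 26₁₆ = 38
B = FD₁₆ = 253
= RGB(176, 38, 253)


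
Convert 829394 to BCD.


Each digit → 4-bit binary:
  8 → 1000
  2 → 0010
  9 → 1001
  3 → 0011
  9 → 1001
  4 → 0100
= 1000 0010 1001 0011 1001 0100


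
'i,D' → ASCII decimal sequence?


String: 'i,D'  (3 characters)
Per-character ASCII lookup:
  'i': lowercase starts at 97: 'i' = 97 + 8 = 105
  ',': special character: ',' = 44
  'D': uppercase starts at 65: 'D' = 65 + 3 = 68
= 105 44 68


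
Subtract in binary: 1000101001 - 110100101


Align and subtract column by column (LSB to MSB, borrowing when needed):
  1000101001
- 0110100101
  ----------
  col 0: (1 - 0 borrow-in) - 1 → 1 - 1 = 0, borrow out 0
  col 1: (0 - 0 borrow-in) - 0 → 0 - 0 = 0, borrow out 0
  col 2: (0 - 0 borrow-in) - 1 → borrow from next column: (0+2) - 1 = 1, borrow out 1
  col 3: (1 - 1 borrow-in) - 0 → 0 - 0 = 0, borrow out 0
  col 4: (0 - 0 borrow-in) - 0 → 0 - 0 = 0, borrow out 0
  col 5: (1 - 0 borrow-in) - 1 → 1 - 1 = 0, borrow out 0
  col 6: (0 - 0 borrow-in) - 0 → 0 - 0 = 0, borrow out 0
  col 7: (0 - 0 borrow-in) - 1 → borrow from next column: (0+2) - 1 = 1, borrow out 1
  col 8: (0 - 1 borrow-in) - 1 → borrow from next column: (-1+2) - 1 = 0, borrow out 1
  col 9: (1 - 1 borrow-in) - 0 → 0 - 0 = 0, borrow out 0
Reading bits MSB→LSB: 0010000100
Strip leading zeros: 10000100
= 10000100


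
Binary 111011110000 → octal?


Group into 3-bit groups: 111011110000
  111 = 7
  011 = 3
  110 = 6
  000 = 0
= 0o7360


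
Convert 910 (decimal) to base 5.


Divide by 5 repeatedly:
910 ÷ 5 = 182 remainder 0
182 ÷ 5 = 36 remainder 2
36 ÷ 5 = 7 remainder 1
7 ÷ 5 = 1 remainder 2
1 ÷ 5 = 0 remainder 1
Reading remainders bottom-up:
= 12120


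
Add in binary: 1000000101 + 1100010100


Align and add column by column (LSB to MSB, carry propagating):
  01000000101
+ 01100010100
  -----------
  col 0: 1 + 0 + 0 (carry in) = 1 → bit 1, carry out 0
  col 1: 0 + 0 + 0 (carry in) = 0 → bit 0, carry out 0
  col 2: 1 + 1 + 0 (carry in) = 2 → bit 0, carry out 1
  col 3: 0 + 0 + 1 (carry in) = 1 → bit 1, carry out 0
  col 4: 0 + 1 + 0 (carry in) = 1 → bit 1, carry out 0
  col 5: 0 + 0 + 0 (carry in) = 0 → bit 0, carry out 0
  col 6: 0 + 0 + 0 (carry in) = 0 → bit 0, carry out 0
  col 7: 0 + 0 + 0 (carry in) = 0 → bit 0, carry out 0
  col 8: 0 + 1 + 0 (carry in) = 1 → bit 1, carry out 0
  col 9: 1 + 1 + 0 (carry in) = 2 → bit 0, carry out 1
  col 10: 0 + 0 + 1 (carry in) = 1 → bit 1, carry out 0
Reading bits MSB→LSB: 10100011001
Strip leading zeros: 10100011001
= 10100011001


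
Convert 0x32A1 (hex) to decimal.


Positional values:
Position 0: 1 × 16^0 = 1 × 1 = 1
Position 1: A × 16^1 = 10 × 16 = 160
Position 2: 2 × 16^2 = 2 × 256 = 512
Position 3: 3 × 16^3 = 3 × 4096 = 12288
Sum = 1 + 160 + 512 + 12288
= 12961


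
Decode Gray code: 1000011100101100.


Gray code: 1000011100101100
MSB stays the same: 1
Each subsequent bit = prev_binary XOR current_gray:
  B[1] = 1 XOR 0 = 1
  B[2] = 1 XOR 0 = 1
  B[3] = 1 XOR 0 = 1
  B[4] = 1 XOR 0 = 1
  B[5] = 1 XOR 1 = 0
  B[6] = 0 XOR 1 = 1
  B[7] = 1 XOR 1 = 0
  B[8] = 0 XOR 0 = 0
  B[9] = 0 XOR 0 = 0
  B[10] = 0 XOR 1 = 1
  B[11] = 1 XOR 0 = 1
  B[12] = 1 XOR 1 = 0
  B[13] = 0 XOR 1 = 1
  B[14] = 1 XOR 0 = 1
  B[15] = 1 XOR 0 = 1
= 1111101000110111 (64055 decimal)


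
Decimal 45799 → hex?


Divide by 16 repeatedly:
45799 ÷ 16 = 2862 remainder 7 (7)
2862 ÷ 16 = 178 remainder 14 (E)
178 ÷ 16 = 11 remainder 2 (2)
11 ÷ 16 = 0 remainder 11 (B)
Reading remainders bottom-up:
= 0xB2E7


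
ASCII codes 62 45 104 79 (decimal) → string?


Codes (decimal): 62 45 104 79
Per-code ASCII lookup:
  62  (special character) → '>'
  45  (special character) → '-'
  104  (range 97-122: lowercase, 104 - 97 = 7) → 'h'
  79  (range 65-90: uppercase, 79 - 65 = 14) → 'O'
= '>-hO'


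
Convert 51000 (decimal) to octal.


Divide by 8 repeatedly:
51000 ÷ 8 = 6375 remainder 0
6375 ÷ 8 = 796 remainder 7
796 ÷ 8 = 99 remainder 4
99 ÷ 8 = 12 remainder 3
12 ÷ 8 = 1 remainder 4
1 ÷ 8 = 0 remainder 1
Reading remainders bottom-up:
= 0o143470


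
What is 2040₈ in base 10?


Positional values:
Position 0: 0 × 8^0 = 0
Position 1: 4 × 8^1 = 32
Position 2: 0 × 8^2 = 0
Position 3: 2 × 8^3 = 1024
Sum = 0 + 32 + 0 + 1024
= 1056


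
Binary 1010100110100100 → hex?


Group into 4-bit nibbles: 1010100110100100
  1010 = A
  1001 = 9
  1010 = A
  0100 = 4
= 0xA9A4


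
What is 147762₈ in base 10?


Positional values:
Position 0: 2 × 8^0 = 2
Position 1: 6 × 8^1 = 48
Position 2: 7 × 8^2 = 448
Position 3: 7 × 8^3 = 3584
Position 4: 4 × 8^4 = 16384
Position 5: 1 × 8^5 = 32768
Sum = 2 + 48 + 448 + 3584 + 16384 + 32768
= 53234


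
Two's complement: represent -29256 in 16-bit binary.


Original: 0111001001001000
Step 1 - Invert all bits: 1000110110110111
Step 2 - Add 1: 1000110110110111 + 1
= 1000110110111000 (represents -29256)


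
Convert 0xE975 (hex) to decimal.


Positional values:
Position 0: 5 × 16^0 = 5 × 1 = 5
Position 1: 7 × 16^1 = 7 × 16 = 112
Position 2: 9 × 16^2 = 9 × 256 = 2304
Position 3: E × 16^3 = 14 × 4096 = 57344
Sum = 5 + 112 + 2304 + 57344
= 59765


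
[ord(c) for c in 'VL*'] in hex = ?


String: 'VL*'  (3 characters)
Per-character ASCII lookup:
  'V': uppercase starts at 65: 'V' = 65 + 21 = 86 → 0x56
  'L': uppercase starts at 65: 'L' = 65 + 11 = 76 → 0x4C
  '*': special character: '*' = 42 → 0x2A
= 0x56 0x4C 0x2A


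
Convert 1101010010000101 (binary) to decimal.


Positional values:
Bit 0: 1 × 2^0 = 1
Bit 2: 1 × 2^2 = 4
Bit 7: 1 × 2^7 = 128
Bit 10: 1 × 2^10 = 1024
Bit 12: 1 × 2^12 = 4096
Bit 14: 1 × 2^14 = 16384
Bit 15: 1 × 2^15 = 32768
Sum = 1 + 4 + 128 + 1024 + 4096 + 16384 + 32768
= 54405


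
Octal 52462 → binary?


Each octal digit → 3 binary bits:
  5 = 101
  2 = 010
  4 = 100
  6 = 110
  2 = 010
Concatenate: 101 010 100 110 010
= 101010100110010


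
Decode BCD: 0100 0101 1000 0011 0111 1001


Each 4-bit group → digit:
  0100 → 4
  0101 → 5
  1000 → 8
  0011 → 3
  0111 → 7
  1001 → 9
= 458379


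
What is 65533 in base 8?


Divide by 8 repeatedly:
65533 ÷ 8 = 8191 remainder 5
8191 ÷ 8 = 1023 remainder 7
1023 ÷ 8 = 127 remainder 7
127 ÷ 8 = 15 remainder 7
15 ÷ 8 = 1 remainder 7
1 ÷ 8 = 0 remainder 1
Reading remainders bottom-up:
= 0o177775


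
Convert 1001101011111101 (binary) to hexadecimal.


Group into 4-bit nibbles: 1001101011111101
  1001 = 9
  1010 = A
  1111 = F
  1101 = D
= 0x9AFD


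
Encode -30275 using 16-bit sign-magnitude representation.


Sign bit: 1 (negative)
Magnitude: 30275 = 111011001000011
= 1111011001000011


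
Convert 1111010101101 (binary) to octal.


Group into 3-bit groups: 001111010101101
  001 = 1
  111 = 7
  010 = 2
  101 = 5
  101 = 5
= 0o17255


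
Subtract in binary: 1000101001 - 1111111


Align and subtract column by column (LSB to MSB, borrowing when needed):
  1000101001
- 0001111111
  ----------
  col 0: (1 - 0 borrow-in) - 1 → 1 - 1 = 0, borrow out 0
  col 1: (0 - 0 borrow-in) - 1 → borrow from next column: (0+2) - 1 = 1, borrow out 1
  col 2: (0 - 1 borrow-in) - 1 → borrow from next column: (-1+2) - 1 = 0, borrow out 1
  col 3: (1 - 1 borrow-in) - 1 → borrow from next column: (0+2) - 1 = 1, borrow out 1
  col 4: (0 - 1 borrow-in) - 1 → borrow from next column: (-1+2) - 1 = 0, borrow out 1
  col 5: (1 - 1 borrow-in) - 1 → borrow from next column: (0+2) - 1 = 1, borrow out 1
  col 6: (0 - 1 borrow-in) - 1 → borrow from next column: (-1+2) - 1 = 0, borrow out 1
  col 7: (0 - 1 borrow-in) - 0 → borrow from next column: (-1+2) - 0 = 1, borrow out 1
  col 8: (0 - 1 borrow-in) - 0 → borrow from next column: (-1+2) - 0 = 1, borrow out 1
  col 9: (1 - 1 borrow-in) - 0 → 0 - 0 = 0, borrow out 0
Reading bits MSB→LSB: 0110101010
Strip leading zeros: 110101010
= 110101010


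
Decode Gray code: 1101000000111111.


Gray code: 1101000000111111
MSB stays the same: 1
Each subsequent bit = prev_binary XOR current_gray:
  B[1] = 1 XOR 1 = 0
  B[2] = 0 XOR 0 = 0
  B[3] = 0 XOR 1 = 1
  B[4] = 1 XOR 0 = 1
  B[5] = 1 XOR 0 = 1
  B[6] = 1 XOR 0 = 1
  B[7] = 1 XOR 0 = 1
  B[8] = 1 XOR 0 = 1
  B[9] = 1 XOR 0 = 1
  B[10] = 1 XOR 1 = 0
  B[11] = 0 XOR 1 = 1
  B[12] = 1 XOR 1 = 0
  B[13] = 0 XOR 1 = 1
  B[14] = 1 XOR 1 = 0
  B[15] = 0 XOR 1 = 1
= 1001111111010101 (40917 decimal)


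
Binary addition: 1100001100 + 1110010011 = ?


Align and add column by column (LSB to MSB, carry propagating):
  01100001100
+ 01110010011
  -----------
  col 0: 0 + 1 + 0 (carry in) = 1 → bit 1, carry out 0
  col 1: 0 + 1 + 0 (carry in) = 1 → bit 1, carry out 0
  col 2: 1 + 0 + 0 (carry in) = 1 → bit 1, carry out 0
  col 3: 1 + 0 + 0 (carry in) = 1 → bit 1, carry out 0
  col 4: 0 + 1 + 0 (carry in) = 1 → bit 1, carry out 0
  col 5: 0 + 0 + 0 (carry in) = 0 → bit 0, carry out 0
  col 6: 0 + 0 + 0 (carry in) = 0 → bit 0, carry out 0
  col 7: 0 + 1 + 0 (carry in) = 1 → bit 1, carry out 0
  col 8: 1 + 1 + 0 (carry in) = 2 → bit 0, carry out 1
  col 9: 1 + 1 + 1 (carry in) = 3 → bit 1, carry out 1
  col 10: 0 + 0 + 1 (carry in) = 1 → bit 1, carry out 0
Reading bits MSB→LSB: 11010011111
Strip leading zeros: 11010011111
= 11010011111


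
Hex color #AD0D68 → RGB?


Hex: #AD0D68
R = AD₁₆ = 173
G = 0D₁₆ = 13
B = 68₁₆ = 104
= RGB(173, 13, 104)


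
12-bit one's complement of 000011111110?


Original: 000011111110
Invert all bits:
  bit 0: 0 → 1
  bit 1: 0 → 1
  bit 2: 0 → 1
  bit 3: 0 → 1
  bit 4: 1 → 0
  bit 5: 1 → 0
  bit 6: 1 → 0
  bit 7: 1 → 0
  bit 8: 1 → 0
  bit 9: 1 → 0
  bit 10: 1 → 0
  bit 11: 0 → 1
= 111100000001


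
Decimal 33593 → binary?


Divide by 2 repeatedly:
33593 ÷ 2 = 16796 remainder 1
16796 ÷ 2 = 8398 remainder 0
8398 ÷ 2 = 4199 remainder 0
4199 ÷ 2 = 2099 remainder 1
2099 ÷ 2 = 1049 remainder 1
1049 ÷ 2 = 524 remainder 1
524 ÷ 2 = 262 remainder 0
262 ÷ 2 = 131 remainder 0
131 ÷ 2 = 65 remainder 1
65 ÷ 2 = 32 remainder 1
32 ÷ 2 = 16 remainder 0
16 ÷ 2 = 8 remainder 0
8 ÷ 2 = 4 remainder 0
4 ÷ 2 = 2 remainder 0
2 ÷ 2 = 1 remainder 0
1 ÷ 2 = 0 remainder 1
Reading remainders bottom-up:
= 1000001100111001


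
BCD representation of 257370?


Each digit → 4-bit binary:
  2 → 0010
  5 → 0101
  7 → 0111
  3 → 0011
  7 → 0111
  0 → 0000
= 0010 0101 0111 0011 0111 0000


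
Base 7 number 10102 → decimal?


Positional values (base 7):
  2 × 7^0 = 2 × 1 = 2
  0 × 7^1 = 0 × 7 = 0
  1 × 7^2 = 1 × 49 = 49
  0 × 7^3 = 0 × 343 = 0
  1 × 7^4 = 1 × 2401 = 2401
Sum = 2 + 0 + 49 + 0 + 2401
= 2452


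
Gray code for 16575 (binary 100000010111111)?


Binary: 100000010111111
Gray code: G = B XOR (B >> 1)
B >> 1 = 010000001011111
100000010111111 XOR 010000001011111:
  1 XOR 0 = 1
  0 XOR 1 = 1
  0 XOR 0 = 0
  0 XOR 0 = 0
  0 XOR 0 = 0
  0 XOR 0 = 0
  0 XOR 0 = 0
  1 XOR 0 = 1
  0 XOR 1 = 1
  1 XOR 0 = 1
  1 XOR 1 = 0
  1 XOR 1 = 0
  1 XOR 1 = 0
  1 XOR 1 = 0
  1 XOR 1 = 0
= 110000011100000


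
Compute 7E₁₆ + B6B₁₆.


Align and add column by column (LSB to MSB, each column mod 16 with carry):
  007E
+ 0B6B
  ----
  col 0: E(14) + B(11) + 0 (carry in) = 25 → 9(9), carry out 1
  col 1: 7(7) + 6(6) + 1 (carry in) = 14 → E(14), carry out 0
  col 2: 0(0) + B(11) + 0 (carry in) = 11 → B(11), carry out 0
  col 3: 0(0) + 0(0) + 0 (carry in) = 0 → 0(0), carry out 0
Reading digits MSB→LSB: 0BE9
Strip leading zeros: BE9
= 0xBE9


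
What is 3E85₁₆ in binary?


Each hex digit → 4 binary bits:
  3 = 0011
  E = 1110
  8 = 1000
  5 = 0101
Concatenate: 0011 1110 1000 0101
= 0011111010000101


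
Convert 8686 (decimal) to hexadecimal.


Divide by 16 repeatedly:
8686 ÷ 16 = 542 remainder 14 (E)
542 ÷ 16 = 33 remainder 14 (E)
33 ÷ 16 = 2 remainder 1 (1)
2 ÷ 16 = 0 remainder 2 (2)
Reading remainders bottom-up:
= 0x21EE


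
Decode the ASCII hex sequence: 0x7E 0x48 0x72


Codes (hex): 0x7E 0x48 0x72
Per-code ASCII lookup:
  0x7E = 126  (special character) → '~'
  0x48 = 72  (range 65-90: uppercase, 72 - 65 = 7) → 'H'
  0x72 = 114  (range 97-122: lowercase, 114 - 97 = 17) → 'r'
= '~Hr'


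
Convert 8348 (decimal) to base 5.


Divide by 5 repeatedly:
8348 ÷ 5 = 1669 remainder 3
1669 ÷ 5 = 333 remainder 4
333 ÷ 5 = 66 remainder 3
66 ÷ 5 = 13 remainder 1
13 ÷ 5 = 2 remainder 3
2 ÷ 5 = 0 remainder 2
Reading remainders bottom-up:
= 231343


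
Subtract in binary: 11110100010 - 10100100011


Align and subtract column by column (LSB to MSB, borrowing when needed):
  11110100010
- 10100100011
  -----------
  col 0: (0 - 0 borrow-in) - 1 → borrow from next column: (0+2) - 1 = 1, borrow out 1
  col 1: (1 - 1 borrow-in) - 1 → borrow from next column: (0+2) - 1 = 1, borrow out 1
  col 2: (0 - 1 borrow-in) - 0 → borrow from next column: (-1+2) - 0 = 1, borrow out 1
  col 3: (0 - 1 borrow-in) - 0 → borrow from next column: (-1+2) - 0 = 1, borrow out 1
  col 4: (0 - 1 borrow-in) - 0 → borrow from next column: (-1+2) - 0 = 1, borrow out 1
  col 5: (1 - 1 borrow-in) - 1 → borrow from next column: (0+2) - 1 = 1, borrow out 1
  col 6: (0 - 1 borrow-in) - 0 → borrow from next column: (-1+2) - 0 = 1, borrow out 1
  col 7: (1 - 1 borrow-in) - 0 → 0 - 0 = 0, borrow out 0
  col 8: (1 - 0 borrow-in) - 1 → 1 - 1 = 0, borrow out 0
  col 9: (1 - 0 borrow-in) - 0 → 1 - 0 = 1, borrow out 0
  col 10: (1 - 0 borrow-in) - 1 → 1 - 1 = 0, borrow out 0
Reading bits MSB→LSB: 01001111111
Strip leading zeros: 1001111111
= 1001111111


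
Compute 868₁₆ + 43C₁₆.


Align and add column by column (LSB to MSB, each column mod 16 with carry):
  0868
+ 043C
  ----
  col 0: 8(8) + C(12) + 0 (carry in) = 20 → 4(4), carry out 1
  col 1: 6(6) + 3(3) + 1 (carry in) = 10 → A(10), carry out 0
  col 2: 8(8) + 4(4) + 0 (carry in) = 12 → C(12), carry out 0
  col 3: 0(0) + 0(0) + 0 (carry in) = 0 → 0(0), carry out 0
Reading digits MSB→LSB: 0CA4
Strip leading zeros: CA4
= 0xCA4


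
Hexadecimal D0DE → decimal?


Positional values:
Position 0: E × 16^0 = 14 × 1 = 14
Position 1: D × 16^1 = 13 × 16 = 208
Position 2: 0 × 16^2 = 0 × 256 = 0
Position 3: D × 16^3 = 13 × 4096 = 53248
Sum = 14 + 208 + 0 + 53248
= 53470


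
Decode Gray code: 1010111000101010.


Gray code: 1010111000101010
MSB stays the same: 1
Each subsequent bit = prev_binary XOR current_gray:
  B[1] = 1 XOR 0 = 1
  B[2] = 1 XOR 1 = 0
  B[3] = 0 XOR 0 = 0
  B[4] = 0 XOR 1 = 1
  B[5] = 1 XOR 1 = 0
  B[6] = 0 XOR 1 = 1
  B[7] = 1 XOR 0 = 1
  B[8] = 1 XOR 0 = 1
  B[9] = 1 XOR 0 = 1
  B[10] = 1 XOR 1 = 0
  B[11] = 0 XOR 0 = 0
  B[12] = 0 XOR 1 = 1
  B[13] = 1 XOR 0 = 1
  B[14] = 1 XOR 1 = 0
  B[15] = 0 XOR 0 = 0
= 1100101111001100 (52172 decimal)


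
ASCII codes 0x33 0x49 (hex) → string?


Codes (hex): 0x33 0x49
Per-code ASCII lookup:
  0x33 = 51  (range 48-57: digits, 51 - 48 = 3) → '3'
  0x49 = 73  (range 65-90: uppercase, 73 - 65 = 8) → 'I'
= '3I'


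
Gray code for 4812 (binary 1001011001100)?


Binary: 1001011001100
Gray code: G = B XOR (B >> 1)
B >> 1 = 0100101100110
1001011001100 XOR 0100101100110:
  1 XOR 0 = 1
  0 XOR 1 = 1
  0 XOR 0 = 0
  1 XOR 0 = 1
  0 XOR 1 = 1
  1 XOR 0 = 1
  1 XOR 1 = 0
  0 XOR 1 = 1
  0 XOR 0 = 0
  1 XOR 0 = 1
  1 XOR 1 = 0
  0 XOR 1 = 1
  0 XOR 0 = 0
= 1101110101010


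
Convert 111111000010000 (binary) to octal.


Group into 3-bit groups: 111111000010000
  111 = 7
  111 = 7
  000 = 0
  010 = 2
  000 = 0
= 0o77020


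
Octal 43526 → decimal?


Positional values:
Position 0: 6 × 8^0 = 6
Position 1: 2 × 8^1 = 16
Position 2: 5 × 8^2 = 320
Position 3: 3 × 8^3 = 1536
Position 4: 4 × 8^4 = 16384
Sum = 6 + 16 + 320 + 1536 + 16384
= 18262


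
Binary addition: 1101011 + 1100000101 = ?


Align and add column by column (LSB to MSB, carry propagating):
  00001101011
+ 01100000101
  -----------
  col 0: 1 + 1 + 0 (carry in) = 2 → bit 0, carry out 1
  col 1: 1 + 0 + 1 (carry in) = 2 → bit 0, carry out 1
  col 2: 0 + 1 + 1 (carry in) = 2 → bit 0, carry out 1
  col 3: 1 + 0 + 1 (carry in) = 2 → bit 0, carry out 1
  col 4: 0 + 0 + 1 (carry in) = 1 → bit 1, carry out 0
  col 5: 1 + 0 + 0 (carry in) = 1 → bit 1, carry out 0
  col 6: 1 + 0 + 0 (carry in) = 1 → bit 1, carry out 0
  col 7: 0 + 0 + 0 (carry in) = 0 → bit 0, carry out 0
  col 8: 0 + 1 + 0 (carry in) = 1 → bit 1, carry out 0
  col 9: 0 + 1 + 0 (carry in) = 1 → bit 1, carry out 0
  col 10: 0 + 0 + 0 (carry in) = 0 → bit 0, carry out 0
Reading bits MSB→LSB: 01101110000
Strip leading zeros: 1101110000
= 1101110000


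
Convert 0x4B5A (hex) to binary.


Each hex digit → 4 binary bits:
  4 = 0100
  B = 1011
  5 = 0101
  A = 1010
Concatenate: 0100 1011 0101 1010
= 0100101101011010


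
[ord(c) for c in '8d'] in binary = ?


String: '8d'  (2 characters)
Per-character ASCII lookup:
  '8': digits start at 48: '8' = 48 + 8 = 56 → 111000
  'd': lowercase starts at 97: 'd' = 97 + 3 = 100 → 1100100
= 111000 1100100


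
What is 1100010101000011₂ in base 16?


Group into 4-bit nibbles: 1100010101000011
  1100 = C
  0101 = 5
  0100 = 4
  0011 = 3
= 0xC543


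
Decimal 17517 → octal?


Divide by 8 repeatedly:
17517 ÷ 8 = 2189 remainder 5
2189 ÷ 8 = 273 remainder 5
273 ÷ 8 = 34 remainder 1
34 ÷ 8 = 4 remainder 2
4 ÷ 8 = 0 remainder 4
Reading remainders bottom-up:
= 0o42155


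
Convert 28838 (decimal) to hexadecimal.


Divide by 16 repeatedly:
28838 ÷ 16 = 1802 remainder 6 (6)
1802 ÷ 16 = 112 remainder 10 (A)
112 ÷ 16 = 7 remainder 0 (0)
7 ÷ 16 = 0 remainder 7 (7)
Reading remainders bottom-up:
= 0x70A6


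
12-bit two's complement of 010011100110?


Original: 010011100110
Step 1 - Invert all bits: 101100011001
Step 2 - Add 1: 101100011001 + 1
= 101100011010 (represents -1254)


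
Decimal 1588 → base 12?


Divide by 12 repeatedly:
1588 ÷ 12 = 132 remainder 4
132 ÷ 12 = 11 remainder 0
11 ÷ 12 = 0 remainder 11
Reading remainders bottom-up:
= B04


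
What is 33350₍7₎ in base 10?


Positional values (base 7):
  0 × 7^0 = 0 × 1 = 0
  5 × 7^1 = 5 × 7 = 35
  3 × 7^2 = 3 × 49 = 147
  3 × 7^3 = 3 × 343 = 1029
  3 × 7^4 = 3 × 2401 = 7203
Sum = 0 + 35 + 147 + 1029 + 7203
= 8414


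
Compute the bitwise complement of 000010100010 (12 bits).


Original: 000010100010
Invert all bits:
  bit 0: 0 → 1
  bit 1: 0 → 1
  bit 2: 0 → 1
  bit 3: 0 → 1
  bit 4: 1 → 0
  bit 5: 0 → 1
  bit 6: 1 → 0
  bit 7: 0 → 1
  bit 8: 0 → 1
  bit 9: 0 → 1
  bit 10: 1 → 0
  bit 11: 0 → 1
= 111101011101


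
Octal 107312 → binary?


Each octal digit → 3 binary bits:
  1 = 001
  0 = 000
  7 = 111
  3 = 011
  1 = 001
  2 = 010
Concatenate: 001 000 111 011 001 010
= 001000111011001010


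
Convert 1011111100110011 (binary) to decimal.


Positional values:
Bit 0: 1 × 2^0 = 1
Bit 1: 1 × 2^1 = 2
Bit 4: 1 × 2^4 = 16
Bit 5: 1 × 2^5 = 32
Bit 8: 1 × 2^8 = 256
Bit 9: 1 × 2^9 = 512
Bit 10: 1 × 2^10 = 1024
Bit 11: 1 × 2^11 = 2048
Bit 12: 1 × 2^12 = 4096
Bit 13: 1 × 2^13 = 8192
Bit 15: 1 × 2^15 = 32768
Sum = 1 + 2 + 16 + 32 + 256 + 512 + 1024 + 2048 + 4096 + 8192 + 32768
= 48947


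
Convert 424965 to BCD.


Each digit → 4-bit binary:
  4 → 0100
  2 → 0010
  4 → 0100
  9 → 1001
  6 → 0110
  5 → 0101
= 0100 0010 0100 1001 0110 0101


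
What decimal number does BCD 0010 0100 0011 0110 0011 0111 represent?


Each 4-bit group → digit:
  0010 → 2
  0100 → 4
  0011 → 3
  0110 → 6
  0011 → 3
  0111 → 7
= 243637


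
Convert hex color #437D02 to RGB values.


Hex: #437D02
R = 43₁₆ = 67
G = 7D₁₆ = 125
B = 02₁₆ = 2
= RGB(67, 125, 2)


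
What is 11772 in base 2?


Divide by 2 repeatedly:
11772 ÷ 2 = 5886 remainder 0
5886 ÷ 2 = 2943 remainder 0
2943 ÷ 2 = 1471 remainder 1
1471 ÷ 2 = 735 remainder 1
735 ÷ 2 = 367 remainder 1
367 ÷ 2 = 183 remainder 1
183 ÷ 2 = 91 remainder 1
91 ÷ 2 = 45 remainder 1
45 ÷ 2 = 22 remainder 1
22 ÷ 2 = 11 remainder 0
11 ÷ 2 = 5 remainder 1
5 ÷ 2 = 2 remainder 1
2 ÷ 2 = 1 remainder 0
1 ÷ 2 = 0 remainder 1
Reading remainders bottom-up:
= 10110111111100


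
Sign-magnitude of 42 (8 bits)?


Sign bit: 0 (positive)
Magnitude: 42 = 0101010
= 00101010


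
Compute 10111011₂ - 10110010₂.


Align and subtract column by column (LSB to MSB, borrowing when needed):
  10111011
- 10110010
  --------
  col 0: (1 - 0 borrow-in) - 0 → 1 - 0 = 1, borrow out 0
  col 1: (1 - 0 borrow-in) - 1 → 1 - 1 = 0, borrow out 0
  col 2: (0 - 0 borrow-in) - 0 → 0 - 0 = 0, borrow out 0
  col 3: (1 - 0 borrow-in) - 0 → 1 - 0 = 1, borrow out 0
  col 4: (1 - 0 borrow-in) - 1 → 1 - 1 = 0, borrow out 0
  col 5: (1 - 0 borrow-in) - 1 → 1 - 1 = 0, borrow out 0
  col 6: (0 - 0 borrow-in) - 0 → 0 - 0 = 0, borrow out 0
  col 7: (1 - 0 borrow-in) - 1 → 1 - 1 = 0, borrow out 0
Reading bits MSB→LSB: 00001001
Strip leading zeros: 1001
= 1001


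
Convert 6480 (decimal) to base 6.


Divide by 6 repeatedly:
6480 ÷ 6 = 1080 remainder 0
1080 ÷ 6 = 180 remainder 0
180 ÷ 6 = 30 remainder 0
30 ÷ 6 = 5 remainder 0
5 ÷ 6 = 0 remainder 5
Reading remainders bottom-up:
= 50000


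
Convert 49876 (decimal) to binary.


Divide by 2 repeatedly:
49876 ÷ 2 = 24938 remainder 0
24938 ÷ 2 = 12469 remainder 0
12469 ÷ 2 = 6234 remainder 1
6234 ÷ 2 = 3117 remainder 0
3117 ÷ 2 = 1558 remainder 1
1558 ÷ 2 = 779 remainder 0
779 ÷ 2 = 389 remainder 1
389 ÷ 2 = 194 remainder 1
194 ÷ 2 = 97 remainder 0
97 ÷ 2 = 48 remainder 1
48 ÷ 2 = 24 remainder 0
24 ÷ 2 = 12 remainder 0
12 ÷ 2 = 6 remainder 0
6 ÷ 2 = 3 remainder 0
3 ÷ 2 = 1 remainder 1
1 ÷ 2 = 0 remainder 1
Reading remainders bottom-up:
= 1100001011010100


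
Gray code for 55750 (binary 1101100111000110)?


Binary: 1101100111000110
Gray code: G = B XOR (B >> 1)
B >> 1 = 0110110011100011
1101100111000110 XOR 0110110011100011:
  1 XOR 0 = 1
  1 XOR 1 = 0
  0 XOR 1 = 1
  1 XOR 0 = 1
  1 XOR 1 = 0
  0 XOR 1 = 1
  0 XOR 0 = 0
  1 XOR 0 = 1
  1 XOR 1 = 0
  1 XOR 1 = 0
  0 XOR 1 = 1
  0 XOR 0 = 0
  0 XOR 0 = 0
  1 XOR 0 = 1
  1 XOR 1 = 0
  0 XOR 1 = 1
= 1011010100100101
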